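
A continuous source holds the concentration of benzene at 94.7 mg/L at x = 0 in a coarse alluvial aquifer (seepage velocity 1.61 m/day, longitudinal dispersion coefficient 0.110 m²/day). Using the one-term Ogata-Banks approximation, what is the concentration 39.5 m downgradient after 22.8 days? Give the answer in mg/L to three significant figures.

10.1 mg/L

For a continuous step input, C/C₀ ≈ ½·erfc((x−vt)/(2√(Dt))).
vt = 1.61 × 22.8 = 36.708 m and 2√(Dt) = 2√(0.110 × 22.8) = 3.167 m.
Argument (x−vt)/(2√(Dt)) = (39.5 − 36.708)/3.167 = 0.8816; ½·erfc(0.8816) = 0.1062.
C = 94.7 × 0.1062 = 10.1 mg/L.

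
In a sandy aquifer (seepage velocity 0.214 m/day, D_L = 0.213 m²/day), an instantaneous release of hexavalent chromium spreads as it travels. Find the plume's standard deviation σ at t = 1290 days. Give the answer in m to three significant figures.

23.4 m

Dispersive spreading gives a Gaussian with σ² = 2Dt; advection only shifts the center.
σ = √(2 × 0.213 × 1290) = 23.4 m.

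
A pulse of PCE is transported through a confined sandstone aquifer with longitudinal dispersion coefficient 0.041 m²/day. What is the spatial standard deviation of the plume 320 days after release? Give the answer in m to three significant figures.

Dispersive spreading gives a Gaussian with σ² = 2Dt; advection only shifts the center.
σ = √(2 × 0.041 × 320) = 5.12 m.

5.12 m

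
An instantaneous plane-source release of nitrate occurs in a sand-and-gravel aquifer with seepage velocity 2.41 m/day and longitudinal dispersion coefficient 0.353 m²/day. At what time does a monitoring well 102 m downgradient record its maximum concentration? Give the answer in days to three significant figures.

For the 1D instantaneous-source solution, setting ∂C/∂t = 0 at fixed x gives v²t² + 2Dt − x² = 0, so t = (√(D² + v²x²) − D)/v².
√(D² + v²x²) = √(0.353² + 2.41² × 102²) = 245.8; v² = 5.8081.
t = (245.8 − 0.353)/5.8081 = 42.3 days (vs. the pure-advection estimate x/v = 42.3 d).

42.3 days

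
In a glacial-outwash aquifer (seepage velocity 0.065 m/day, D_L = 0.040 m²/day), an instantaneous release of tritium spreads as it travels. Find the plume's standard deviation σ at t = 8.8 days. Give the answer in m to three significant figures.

0.839 m

Dispersive spreading gives a Gaussian with σ² = 2Dt; advection only shifts the center.
σ = √(2 × 0.040 × 8.8) = 0.839 m.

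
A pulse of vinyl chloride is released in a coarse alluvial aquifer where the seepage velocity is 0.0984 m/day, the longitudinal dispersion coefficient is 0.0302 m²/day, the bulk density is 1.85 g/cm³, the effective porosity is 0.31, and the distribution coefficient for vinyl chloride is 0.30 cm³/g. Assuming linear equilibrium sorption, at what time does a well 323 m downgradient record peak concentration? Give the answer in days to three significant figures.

Retardation factor R = 1 + ρ_b·K_d/n = 1 + 1.85 × 0.30/0.31 = 2.790.
Sorption retards both mechanisms: v_R = v/R = 0.03527 m/day, D_R = D/R = 0.01082 m²/day.
Peak time from v_R²t² + 2D_R t − x² = 0: t = (√(D_R² + v_R²x²) − D_R)/v_R².
√(D_R² + v_R²x²) = √(0.01082² + 0.03527² × 323²) = 11.39; v_R² = 0.001244.
t = (11.39 − 0.01082)/0.001244 = 9150 days.

9150 days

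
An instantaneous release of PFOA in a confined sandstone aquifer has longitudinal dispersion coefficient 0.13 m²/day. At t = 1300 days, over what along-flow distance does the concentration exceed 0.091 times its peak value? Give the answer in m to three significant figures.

80.5 m

The plume is Gaussian with σ = √(2Dt) = √(2 × 0.13 × 1300) = 18.38 m.
C/C_peak = exp(−Δx²/(2σ²)) = 0.091 ⇒ Δx = σ·√(−2 ln 0.091) = 18.38 × 2.189 = 40.23 m.
Width = 2Δx = 80.5 m.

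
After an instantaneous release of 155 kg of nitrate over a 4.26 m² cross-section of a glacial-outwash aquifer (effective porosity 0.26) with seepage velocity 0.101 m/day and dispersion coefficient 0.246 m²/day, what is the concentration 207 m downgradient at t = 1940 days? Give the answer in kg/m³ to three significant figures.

For an instantaneous plane source, C(x,t) = M/(n_e·A·√(4πDt)) · exp(−(x−vt)²/(4Dt)), with n_e·A the pore (flow) area.
Plume center vt = 0.101 × 1940 = 195.94 m, so the well at 207 m is 11.06 m downgradient of the peak.
√(4πDt) = 77.44 m, giving peak height M/(n_e·A·√(4πDt)) = 155/(0.26 × 4.26 × 77.44) = 1.807 kg/m³.
(x−vt)²/(4Dt) = (11.06)²/(4 × 0.246 × 1940) = 0.06408; exp(−0.06408) = 0.9379.
C = 1.807 × 0.9379 = 1.69 kg/m³.

1.69 kg/m³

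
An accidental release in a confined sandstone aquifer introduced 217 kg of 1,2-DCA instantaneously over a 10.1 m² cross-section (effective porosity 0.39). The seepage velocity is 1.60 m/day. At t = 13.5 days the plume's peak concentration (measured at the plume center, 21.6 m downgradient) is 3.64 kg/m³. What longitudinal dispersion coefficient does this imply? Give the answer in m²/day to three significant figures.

At the plume center C_max = M/(n_e·A·√(4πDt)), so D = M²/(4πt·(n_e·A·C_max)²).
n_e·A·C_max = 0.39 × 10.1 × 3.64 = 14.34 kg/m.
D = 217²/(4π × 13.5 × 14.34²) = 1.35 m²/day.

1.35 m²/day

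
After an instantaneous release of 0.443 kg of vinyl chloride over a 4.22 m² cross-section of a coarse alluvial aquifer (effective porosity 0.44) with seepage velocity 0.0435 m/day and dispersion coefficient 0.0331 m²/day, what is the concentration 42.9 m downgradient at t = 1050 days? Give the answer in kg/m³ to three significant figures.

0.0108 kg/m³

For an instantaneous plane source, C(x,t) = M/(n_e·A·√(4πDt)) · exp(−(x−vt)²/(4Dt)), with n_e·A the pore (flow) area.
Plume center vt = 0.0435 × 1050 = 45.675 m, so the well at 42.9 m is 2.775 m upgradient of the peak.
√(4πDt) = 20.90 m, giving peak height M/(n_e·A·√(4πDt)) = 0.443/(0.44 × 4.22 × 20.90) = 0.01142 kg/m³.
(x−vt)²/(4Dt) = (-2.775)²/(4 × 0.0331 × 1050) = 0.05539; exp(−0.05539) = 0.9461.
C = 0.01142 × 0.9461 = 0.0108 kg/m³.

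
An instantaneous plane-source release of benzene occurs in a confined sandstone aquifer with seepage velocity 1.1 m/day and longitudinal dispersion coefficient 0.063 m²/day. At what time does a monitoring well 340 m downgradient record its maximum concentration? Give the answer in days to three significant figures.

309 days

For the 1D instantaneous-source solution, setting ∂C/∂t = 0 at fixed x gives v²t² + 2Dt − x² = 0, so t = (√(D² + v²x²) − D)/v².
√(D² + v²x²) = √(0.063² + 1.1² × 340²) = 374.0; v² = 1.21.
t = (374.0 − 0.063)/1.21 = 309 days (vs. the pure-advection estimate x/v = 309 d).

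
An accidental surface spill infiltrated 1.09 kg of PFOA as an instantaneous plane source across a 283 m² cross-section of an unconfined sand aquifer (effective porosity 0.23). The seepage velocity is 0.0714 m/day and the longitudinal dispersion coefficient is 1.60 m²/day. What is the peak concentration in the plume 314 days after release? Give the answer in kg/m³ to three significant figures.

0.000211 kg/m³

The peak of an instantaneous 1D plume sits at x = vt; there the Gaussian factor is 1 and C_max = M/(n_e·A·√(4πDt)), where n_e·A is the pore area the mass is dissolved in.
√(4πDt) = √(4π × 1.60 × 314) = 79.46 m, so C_max = 1.09/(0.23 × 283 × 79.46) = 0.000211 kg/m³.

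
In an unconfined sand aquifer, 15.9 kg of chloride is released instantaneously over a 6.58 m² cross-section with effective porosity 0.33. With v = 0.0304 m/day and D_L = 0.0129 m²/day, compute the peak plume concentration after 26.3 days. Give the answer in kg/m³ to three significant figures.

The peak of an instantaneous 1D plume sits at x = vt; there the Gaussian factor is 1 and C_max = M/(n_e·A·√(4πDt)), where n_e·A is the pore area the mass is dissolved in.
√(4πDt) = √(4π × 0.0129 × 26.3) = 2.065 m, so C_max = 15.9/(0.33 × 6.58 × 2.065) = 3.55 kg/m³.

3.55 kg/m³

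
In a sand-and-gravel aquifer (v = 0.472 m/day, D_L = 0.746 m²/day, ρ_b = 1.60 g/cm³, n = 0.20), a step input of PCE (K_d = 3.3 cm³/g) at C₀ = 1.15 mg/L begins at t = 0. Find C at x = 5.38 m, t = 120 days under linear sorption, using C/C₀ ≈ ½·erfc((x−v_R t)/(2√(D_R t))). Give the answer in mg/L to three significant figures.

Retardation factor R = 1 + ρ_b·K_d/n = 1 + 1.60 × 3.3/0.20 = 27.40.
Sorption retards both mechanisms: v_R = v/R = 0.01723 m/day, D_R = D/R = 0.02723 m²/day.
v_R·t = 0.01723 × 120 = 2.0676 m; 2√(D_R t) = 3.615 m; argument = (5.38 − 2.0676)/3.615 = 0.9163.
C = C₀ × ½·erfc(0.9163) = 1.15 × 0.09751 = 0.112 mg/L.

0.112 mg/L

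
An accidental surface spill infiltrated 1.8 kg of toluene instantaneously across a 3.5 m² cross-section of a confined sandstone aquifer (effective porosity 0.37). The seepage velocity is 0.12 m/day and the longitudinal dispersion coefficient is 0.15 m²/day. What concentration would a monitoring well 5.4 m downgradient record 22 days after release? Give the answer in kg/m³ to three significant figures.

0.121 kg/m³

For an instantaneous plane source, C(x,t) = M/(n_e·A·√(4πDt)) · exp(−(x−vt)²/(4Dt)), with n_e·A the pore (flow) area.
Plume center vt = 0.12 × 22 = 2.64 m, so the well at 5.4 m is 2.76 m downgradient of the peak.
√(4πDt) = 6.440 m, giving peak height M/(n_e·A·√(4πDt)) = 1.8/(0.37 × 3.5 × 6.440) = 0.2158 kg/m³.
(x−vt)²/(4Dt) = (2.76)²/(4 × 0.15 × 22) = 0.5771; exp(−0.5771) = 0.5615.
C = 0.2158 × 0.5615 = 0.121 kg/m³.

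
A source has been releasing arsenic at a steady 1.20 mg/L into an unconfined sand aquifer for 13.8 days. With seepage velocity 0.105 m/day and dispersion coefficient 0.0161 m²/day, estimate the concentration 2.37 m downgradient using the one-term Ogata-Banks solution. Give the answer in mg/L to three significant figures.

0.100 mg/L

For a continuous step input, C/C₀ ≈ ½·erfc((x−vt)/(2√(Dt))).
vt = 0.105 × 13.8 = 1.449 m and 2√(Dt) = 2√(0.0161 × 13.8) = 0.9427 m.
Argument (x−vt)/(2√(Dt)) = (2.37 − 1.449)/0.9427 = 0.9770; ½·erfc(0.9770) = 0.08353.
C = 1.20 × 0.08353 = 0.100 mg/L.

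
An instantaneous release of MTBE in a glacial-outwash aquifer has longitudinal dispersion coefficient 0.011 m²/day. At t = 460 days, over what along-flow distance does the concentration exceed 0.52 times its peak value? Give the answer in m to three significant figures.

The plume is Gaussian with σ = √(2Dt) = √(2 × 0.011 × 460) = 3.181 m.
C/C_peak = exp(−Δx²/(2σ²)) = 0.52 ⇒ Δx = σ·√(−2 ln 0.52) = 3.181 × 1.144 = 3.639 m.
Width = 2Δx = 7.28 m.

7.28 m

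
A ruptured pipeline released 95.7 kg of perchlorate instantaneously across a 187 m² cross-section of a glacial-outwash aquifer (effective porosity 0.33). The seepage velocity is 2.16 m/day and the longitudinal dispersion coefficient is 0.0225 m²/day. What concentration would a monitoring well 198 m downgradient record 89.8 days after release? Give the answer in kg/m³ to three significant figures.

For an instantaneous plane source, C(x,t) = M/(n_e·A·√(4πDt)) · exp(−(x−vt)²/(4Dt)), with n_e·A the pore (flow) area.
Plume center vt = 2.16 × 89.8 = 193.968 m, so the well at 198 m is 4.032 m downgradient of the peak.
√(4πDt) = 5.039 m, giving peak height M/(n_e·A·√(4πDt)) = 95.7/(0.33 × 187 × 5.039) = 0.3078 kg/m³.
(x−vt)²/(4Dt) = (4.032)²/(4 × 0.0225 × 89.8) = 2.012; exp(−2.012) = 0.1337.
C = 0.3078 × 0.1337 = 0.0412 kg/m³.

0.0412 kg/m³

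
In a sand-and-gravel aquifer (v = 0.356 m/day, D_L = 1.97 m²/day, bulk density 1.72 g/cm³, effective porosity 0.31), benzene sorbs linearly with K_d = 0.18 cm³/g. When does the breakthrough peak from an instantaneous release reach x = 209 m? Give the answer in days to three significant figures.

Retardation factor R = 1 + ρ_b·K_d/n = 1 + 1.72 × 0.18/0.31 = 1.999.
Sorption retards both mechanisms: v_R = v/R = 0.1781 m/day, D_R = D/R = 0.9855 m²/day.
Peak time from v_R²t² + 2D_R t − x² = 0: t = (√(D_R² + v_R²x²) − D_R)/v_R².
√(D_R² + v_R²x²) = √(0.9855² + 0.1781² × 209²) = 37.24; v_R² = 0.03172.
t = (37.24 − 0.9855)/0.03172 = 1140 days.

1140 days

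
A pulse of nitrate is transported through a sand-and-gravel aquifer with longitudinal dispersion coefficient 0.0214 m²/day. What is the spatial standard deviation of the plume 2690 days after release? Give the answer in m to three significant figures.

10.7 m

Dispersive spreading gives a Gaussian with σ² = 2Dt; advection only shifts the center.
σ = √(2 × 0.0214 × 2690) = 10.7 m.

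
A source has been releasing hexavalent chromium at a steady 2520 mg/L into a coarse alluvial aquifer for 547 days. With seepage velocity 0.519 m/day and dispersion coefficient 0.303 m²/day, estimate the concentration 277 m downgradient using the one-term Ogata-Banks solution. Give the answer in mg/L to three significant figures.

For a continuous step input, C/C₀ ≈ ½·erfc((x−vt)/(2√(Dt))).
vt = 0.519 × 547 = 283.893 m and 2√(Dt) = 2√(0.303 × 547) = 25.75 m.
Argument (x−vt)/(2√(Dt)) = (277 − 283.893)/25.75 = -0.2677; ½·erfc(-0.2677) = 0.6475.
C = 2520 × 0.6475 = 1630 mg/L.

1630 mg/L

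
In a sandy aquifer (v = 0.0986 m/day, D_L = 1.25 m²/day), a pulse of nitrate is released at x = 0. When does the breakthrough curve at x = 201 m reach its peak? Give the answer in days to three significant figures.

1910 days

For the 1D instantaneous-source solution, setting ∂C/∂t = 0 at fixed x gives v²t² + 2Dt − x² = 0, so t = (√(D² + v²x²) − D)/v².
√(D² + v²x²) = √(1.25² + 0.0986² × 201²) = 19.86; v² = 0.00972196.
t = (19.86 − 1.25)/0.00972196 = 1910 days (vs. the pure-advection estimate x/v = 2040 d).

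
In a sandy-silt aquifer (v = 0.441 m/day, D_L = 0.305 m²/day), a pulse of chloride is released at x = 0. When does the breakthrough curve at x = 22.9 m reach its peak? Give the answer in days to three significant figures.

50.4 days

For the 1D instantaneous-source solution, setting ∂C/∂t = 0 at fixed x gives v²t² + 2Dt − x² = 0, so t = (√(D² + v²x²) − D)/v².
√(D² + v²x²) = √(0.305² + 0.441² × 22.9²) = 10.10; v² = 0.194481.
t = (10.10 − 0.305)/0.194481 = 50.4 days (vs. the pure-advection estimate x/v = 51.9 d).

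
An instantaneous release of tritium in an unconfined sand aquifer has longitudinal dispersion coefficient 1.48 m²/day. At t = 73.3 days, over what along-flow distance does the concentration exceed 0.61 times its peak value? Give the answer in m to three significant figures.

The plume is Gaussian with σ = √(2Dt) = √(2 × 1.48 × 73.3) = 14.73 m.
C/C_peak = exp(−Δx²/(2σ²)) = 0.61 ⇒ Δx = σ·√(−2 ln 0.61) = 14.73 × 0.9943 = 14.65 m.
Width = 2Δx = 29.3 m.

29.3 m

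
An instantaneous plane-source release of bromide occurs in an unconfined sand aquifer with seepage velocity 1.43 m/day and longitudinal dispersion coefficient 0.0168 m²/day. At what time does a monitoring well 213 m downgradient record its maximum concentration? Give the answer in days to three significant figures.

For the 1D instantaneous-source solution, setting ∂C/∂t = 0 at fixed x gives v²t² + 2Dt − x² = 0, so t = (√(D² + v²x²) − D)/v².
√(D² + v²x²) = √(0.0168² + 1.43² × 213²) = 304.6; v² = 2.0449.
t = (304.6 − 0.0168)/2.0449 = 149 days (vs. the pure-advection estimate x/v = 149 d).

149 days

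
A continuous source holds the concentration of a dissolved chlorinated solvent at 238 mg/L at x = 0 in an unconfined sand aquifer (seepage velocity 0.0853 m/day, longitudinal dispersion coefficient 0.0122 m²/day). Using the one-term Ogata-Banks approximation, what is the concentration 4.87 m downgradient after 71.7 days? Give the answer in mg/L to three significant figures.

197 mg/L

For a continuous step input, C/C₀ ≈ ½·erfc((x−vt)/(2√(Dt))).
vt = 0.0853 × 71.7 = 6.11601 m and 2√(Dt) = 2√(0.0122 × 71.7) = 1.871 m.
Argument (x−vt)/(2√(Dt)) = (4.87 − 6.11601)/1.871 = -0.6660; ½·erfc(-0.6660) = 0.8269.
C = 238 × 0.8269 = 197 mg/L.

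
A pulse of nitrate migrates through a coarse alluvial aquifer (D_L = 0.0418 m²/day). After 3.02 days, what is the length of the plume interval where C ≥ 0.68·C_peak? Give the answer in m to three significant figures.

The plume is Gaussian with σ = √(2Dt) = √(2 × 0.0418 × 3.02) = 0.5025 m.
C/C_peak = exp(−Δx²/(2σ²)) = 0.68 ⇒ Δx = σ·√(−2 ln 0.68) = 0.5025 × 0.8783 = 0.4413 m.
Width = 2Δx = 0.883 m.

0.883 m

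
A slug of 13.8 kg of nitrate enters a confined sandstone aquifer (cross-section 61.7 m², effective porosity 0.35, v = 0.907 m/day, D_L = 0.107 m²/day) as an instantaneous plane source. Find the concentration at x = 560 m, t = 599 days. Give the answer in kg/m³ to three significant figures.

For an instantaneous plane source, C(x,t) = M/(n_e·A·√(4πDt)) · exp(−(x−vt)²/(4Dt)), with n_e·A the pore (flow) area.
Plume center vt = 0.907 × 599 = 543.293 m, so the well at 560 m is 16.707 m downgradient of the peak.
√(4πDt) = 28.38 m, giving peak height M/(n_e·A·√(4πDt)) = 13.8/(0.35 × 61.7 × 28.38) = 0.02252 kg/m³.
(x−vt)²/(4Dt) = (16.707)²/(4 × 0.107 × 599) = 1.089; exp(−1.089) = 0.3366.
C = 0.02252 × 0.3366 = 0.00758 kg/m³.

0.00758 kg/m³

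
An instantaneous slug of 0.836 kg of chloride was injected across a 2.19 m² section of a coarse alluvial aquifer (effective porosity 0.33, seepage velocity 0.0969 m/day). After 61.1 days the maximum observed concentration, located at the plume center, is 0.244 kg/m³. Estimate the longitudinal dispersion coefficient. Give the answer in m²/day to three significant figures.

0.0293 m²/day

At the plume center C_max = M/(n_e·A·√(4πDt)), so D = M²/(4πt·(n_e·A·C_max)²).
n_e·A·C_max = 0.33 × 2.19 × 0.244 = 0.1763 kg/m.
D = 0.836²/(4π × 61.1 × 0.1763²) = 0.0293 m²/day.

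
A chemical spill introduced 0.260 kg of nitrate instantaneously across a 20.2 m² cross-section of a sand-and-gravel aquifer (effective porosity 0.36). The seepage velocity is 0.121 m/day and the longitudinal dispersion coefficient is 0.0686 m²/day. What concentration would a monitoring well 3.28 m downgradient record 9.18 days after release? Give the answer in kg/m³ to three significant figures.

For an instantaneous plane source, C(x,t) = M/(n_e·A·√(4πDt)) · exp(−(x−vt)²/(4Dt)), with n_e·A the pore (flow) area.
Plume center vt = 0.121 × 9.18 = 1.11078 m, so the well at 3.28 m is 2.16922 m downgradient of the peak.
√(4πDt) = 2.813 m, giving peak height M/(n_e·A·√(4πDt)) = 0.260/(0.36 × 20.2 × 2.813) = 0.01271 kg/m³.
(x−vt)²/(4Dt) = (2.16922)²/(4 × 0.0686 × 9.18) = 1.868; exp(−1.868) = 0.1544.
C = 0.01271 × 0.1544 = 0.00196 kg/m³.

0.00196 kg/m³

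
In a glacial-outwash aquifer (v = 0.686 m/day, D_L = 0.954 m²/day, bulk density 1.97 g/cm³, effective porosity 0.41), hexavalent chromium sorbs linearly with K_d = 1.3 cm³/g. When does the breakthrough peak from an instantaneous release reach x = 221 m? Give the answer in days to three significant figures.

2320 days

Retardation factor R = 1 + ρ_b·K_d/n = 1 + 1.97 × 1.3/0.41 = 7.246.
Sorption retards both mechanisms: v_R = v/R = 0.09467 m/day, D_R = D/R = 0.1317 m²/day.
Peak time from v_R²t² + 2D_R t − x² = 0: t = (√(D_R² + v_R²x²) − D_R)/v_R².
√(D_R² + v_R²x²) = √(0.1317² + 0.09467² × 221²) = 20.92; v_R² = 0.008962.
t = (20.92 − 0.1317)/0.008962 = 2320 days.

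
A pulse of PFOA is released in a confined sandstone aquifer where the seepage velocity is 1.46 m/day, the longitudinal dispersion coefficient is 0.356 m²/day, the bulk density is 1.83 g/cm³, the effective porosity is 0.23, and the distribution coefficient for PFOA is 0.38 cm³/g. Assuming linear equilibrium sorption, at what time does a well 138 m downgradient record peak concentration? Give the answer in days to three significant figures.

380 days

Retardation factor R = 1 + ρ_b·K_d/n = 1 + 1.83 × 0.38/0.23 = 4.023.
Sorption retards both mechanisms: v_R = v/R = 0.3629 m/day, D_R = D/R = 0.08849 m²/day.
Peak time from v_R²t² + 2D_R t − x² = 0: t = (√(D_R² + v_R²x²) − D_R)/v_R².
√(D_R² + v_R²x²) = √(0.08849² + 0.3629² × 138²) = 50.08; v_R² = 0.1317.
t = (50.08 − 0.08849)/0.1317 = 380 days.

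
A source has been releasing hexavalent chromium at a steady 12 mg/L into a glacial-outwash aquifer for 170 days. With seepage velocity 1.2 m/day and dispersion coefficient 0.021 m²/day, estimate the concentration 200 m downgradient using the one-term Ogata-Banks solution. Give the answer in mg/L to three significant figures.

For a continuous step input, C/C₀ ≈ ½·erfc((x−vt)/(2√(Dt))).
vt = 1.2 × 170 = 204 m and 2√(Dt) = 2√(0.021 × 170) = 3.779 m.
Argument (x−vt)/(2√(Dt)) = (200 − 204)/3.779 = -1.058; ½·erfc(-1.058) = 0.9327.
C = 12 × 0.9327 = 11.2 mg/L.

11.2 mg/L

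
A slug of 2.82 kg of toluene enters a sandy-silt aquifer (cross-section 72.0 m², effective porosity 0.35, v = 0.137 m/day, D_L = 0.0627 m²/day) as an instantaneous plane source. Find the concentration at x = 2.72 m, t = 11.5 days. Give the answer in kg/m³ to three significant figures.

For an instantaneous plane source, C(x,t) = M/(n_e·A·√(4πDt)) · exp(−(x−vt)²/(4Dt)), with n_e·A the pore (flow) area.
Plume center vt = 0.137 × 11.5 = 1.5755 m, so the well at 2.72 m is 1.1445 m downgradient of the peak.
√(4πDt) = 3.010 m, giving peak height M/(n_e·A·√(4πDt)) = 2.82/(0.35 × 72.0 × 3.010) = 0.03718 kg/m³.
(x−vt)²/(4Dt) = (1.1445)²/(4 × 0.0627 × 11.5) = 0.4542; exp(−0.4542) = 0.6350.
C = 0.03718 × 0.6350 = 0.0236 kg/m³.

0.0236 kg/m³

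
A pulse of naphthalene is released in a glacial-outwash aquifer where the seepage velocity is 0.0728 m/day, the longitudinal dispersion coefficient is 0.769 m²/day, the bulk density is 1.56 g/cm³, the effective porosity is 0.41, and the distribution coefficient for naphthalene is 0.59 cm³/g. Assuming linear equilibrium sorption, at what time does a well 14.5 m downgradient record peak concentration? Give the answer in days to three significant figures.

Retardation factor R = 1 + ρ_b·K_d/n = 1 + 1.56 × 0.59/0.41 = 3.245.
Sorption retards both mechanisms: v_R = v/R = 0.02243 m/day, D_R = D/R = 0.2370 m²/day.
Peak time from v_R²t² + 2D_R t − x² = 0: t = (√(D_R² + v_R²x²) − D_R)/v_R².
√(D_R² + v_R²x²) = √(0.2370² + 0.02243² × 14.5²) = 0.4024; v_R² = 0.0005031.
t = (0.4024 − 0.2370)/0.0005031 = 329 days.

329 days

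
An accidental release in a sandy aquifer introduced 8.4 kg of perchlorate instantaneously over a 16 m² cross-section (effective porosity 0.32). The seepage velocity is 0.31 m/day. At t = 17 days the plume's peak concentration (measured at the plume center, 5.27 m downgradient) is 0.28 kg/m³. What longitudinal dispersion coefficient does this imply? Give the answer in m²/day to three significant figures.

At the plume center C_max = M/(n_e·A·√(4πDt)), so D = M²/(4πt·(n_e·A·C_max)²).
n_e·A·C_max = 0.32 × 16 × 0.28 = 1.434 kg/m.
D = 8.4²/(4π × 17 × 1.434²) = 0.161 m²/day.

0.161 m²/day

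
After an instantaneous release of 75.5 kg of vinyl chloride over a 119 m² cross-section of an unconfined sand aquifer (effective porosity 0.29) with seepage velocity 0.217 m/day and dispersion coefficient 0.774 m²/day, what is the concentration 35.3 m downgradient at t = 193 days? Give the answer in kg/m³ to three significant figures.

0.0470 kg/m³

For an instantaneous plane source, C(x,t) = M/(n_e·A·√(4πDt)) · exp(−(x−vt)²/(4Dt)), with n_e·A the pore (flow) area.
Plume center vt = 0.217 × 193 = 41.881 m, so the well at 35.3 m is 6.581 m upgradient of the peak.
√(4πDt) = 43.33 m, giving peak height M/(n_e·A·√(4πDt)) = 75.5/(0.29 × 119 × 43.33) = 0.05049 kg/m³.
(x−vt)²/(4Dt) = (-6.581)²/(4 × 0.774 × 193) = 0.07248; exp(−0.07248) = 0.9301.
C = 0.05049 × 0.9301 = 0.0470 kg/m³.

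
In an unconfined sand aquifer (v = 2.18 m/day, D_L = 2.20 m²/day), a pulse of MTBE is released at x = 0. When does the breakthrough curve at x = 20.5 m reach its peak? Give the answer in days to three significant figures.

For the 1D instantaneous-source solution, setting ∂C/∂t = 0 at fixed x gives v²t² + 2Dt − x² = 0, so t = (√(D² + v²x²) − D)/v².
√(D² + v²x²) = √(2.20² + 2.18² × 20.5²) = 44.74; v² = 4.7524.
t = (44.74 − 2.20)/4.7524 = 8.95 days (vs. the pure-advection estimate x/v = 9.40 d).

8.95 days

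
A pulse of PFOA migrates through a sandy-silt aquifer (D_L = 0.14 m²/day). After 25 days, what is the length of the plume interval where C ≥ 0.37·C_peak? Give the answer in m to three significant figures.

The plume is Gaussian with σ = √(2Dt) = √(2 × 0.14 × 25) = 2.646 m.
C/C_peak = exp(−Δx²/(2σ²)) = 0.37 ⇒ Δx = σ·√(−2 ln 0.37) = 2.646 × 1.410 = 3.731 m.
Width = 2Δx = 7.46 m.

7.46 m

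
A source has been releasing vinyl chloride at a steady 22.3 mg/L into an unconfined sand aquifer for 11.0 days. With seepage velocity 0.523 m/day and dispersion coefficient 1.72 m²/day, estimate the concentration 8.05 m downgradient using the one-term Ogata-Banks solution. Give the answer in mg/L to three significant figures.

7.90 mg/L

For a continuous step input, C/C₀ ≈ ½·erfc((x−vt)/(2√(Dt))).
vt = 0.523 × 11.0 = 5.753 m and 2√(Dt) = 2√(1.72 × 11.0) = 8.699 m.
Argument (x−vt)/(2√(Dt)) = (8.05 − 5.753)/8.699 = 0.2641; ½·erfc(0.2641) = 0.3544.
C = 22.3 × 0.3544 = 7.90 mg/L.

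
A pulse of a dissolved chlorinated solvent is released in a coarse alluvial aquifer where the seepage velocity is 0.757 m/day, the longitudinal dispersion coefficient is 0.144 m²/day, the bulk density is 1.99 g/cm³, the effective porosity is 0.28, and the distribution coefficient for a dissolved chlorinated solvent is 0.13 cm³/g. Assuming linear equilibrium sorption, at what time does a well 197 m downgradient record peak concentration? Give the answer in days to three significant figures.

Retardation factor R = 1 + ρ_b·K_d/n = 1 + 1.99 × 0.13/0.28 = 1.924.
Sorption retards both mechanisms: v_R = v/R = 0.3935 m/day, D_R = D/R = 0.07484 m²/day.
Peak time from v_R²t² + 2D_R t − x² = 0: t = (√(D_R² + v_R²x²) − D_R)/v_R².
√(D_R² + v_R²x²) = √(0.07484² + 0.3935² × 197²) = 77.52; v_R² = 0.1548.
t = (77.52 − 0.07484)/0.1548 = 500 days.

500 days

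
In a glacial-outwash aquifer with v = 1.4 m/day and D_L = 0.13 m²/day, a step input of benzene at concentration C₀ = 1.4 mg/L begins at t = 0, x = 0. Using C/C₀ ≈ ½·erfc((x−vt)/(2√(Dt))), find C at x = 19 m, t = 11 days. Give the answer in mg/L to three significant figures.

For a continuous step input, C/C₀ ≈ ½·erfc((x−vt)/(2√(Dt))).
vt = 1.4 × 11 = 15.4 m and 2√(Dt) = 2√(0.13 × 11) = 2.392 m.
Argument (x−vt)/(2√(Dt)) = (19 − 15.4)/2.392 = 1.505; ½·erfc(1.505) = 0.01665.
C = 1.4 × 0.01665 = 0.0233 mg/L.

0.0233 mg/L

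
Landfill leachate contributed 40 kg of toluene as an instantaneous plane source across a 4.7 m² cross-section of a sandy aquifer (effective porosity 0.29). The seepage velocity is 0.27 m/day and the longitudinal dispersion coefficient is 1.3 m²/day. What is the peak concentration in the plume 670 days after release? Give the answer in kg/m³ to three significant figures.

The peak of an instantaneous 1D plume sits at x = vt; there the Gaussian factor is 1 and C_max = M/(n_e·A·√(4πDt)), where n_e·A is the pore area the mass is dissolved in.
√(4πDt) = √(4π × 1.3 × 670) = 104.6 m, so C_max = 40/(0.29 × 4.7 × 104.6) = 0.281 kg/m³.

0.281 kg/m³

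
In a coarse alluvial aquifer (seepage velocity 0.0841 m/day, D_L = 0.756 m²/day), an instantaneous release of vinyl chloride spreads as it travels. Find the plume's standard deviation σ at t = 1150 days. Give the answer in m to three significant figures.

41.7 m

Dispersive spreading gives a Gaussian with σ² = 2Dt; advection only shifts the center.
σ = √(2 × 0.756 × 1150) = 41.7 m.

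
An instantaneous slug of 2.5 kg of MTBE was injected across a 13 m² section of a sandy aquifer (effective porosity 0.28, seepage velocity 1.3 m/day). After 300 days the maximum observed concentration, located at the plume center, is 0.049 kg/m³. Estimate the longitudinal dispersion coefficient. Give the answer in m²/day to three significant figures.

At the plume center C_max = M/(n_e·A·√(4πDt)), so D = M²/(4πt·(n_e·A·C_max)²).
n_e·A·C_max = 0.28 × 13 × 0.049 = 0.1784 kg/m.
D = 2.5²/(4π × 300 × 0.1784²) = 0.0521 m²/day.

0.0521 m²/day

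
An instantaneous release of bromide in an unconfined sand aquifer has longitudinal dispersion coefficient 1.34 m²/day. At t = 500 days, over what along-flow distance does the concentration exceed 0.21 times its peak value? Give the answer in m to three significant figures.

129 m

The plume is Gaussian with σ = √(2Dt) = √(2 × 1.34 × 500) = 36.61 m.
C/C_peak = exp(−Δx²/(2σ²)) = 0.21 ⇒ Δx = σ·√(−2 ln 0.21) = 36.61 × 1.767 = 64.69 m.
Width = 2Δx = 129 m.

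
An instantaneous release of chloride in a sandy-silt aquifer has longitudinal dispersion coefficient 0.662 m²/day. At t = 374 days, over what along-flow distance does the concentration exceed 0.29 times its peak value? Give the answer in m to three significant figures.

70.0 m

The plume is Gaussian with σ = √(2Dt) = √(2 × 0.662 × 374) = 22.25 m.
C/C_peak = exp(−Δx²/(2σ²)) = 0.29 ⇒ Δx = σ·√(−2 ln 0.29) = 22.25 × 1.573 = 35.00 m.
Width = 2Δx = 70.0 m.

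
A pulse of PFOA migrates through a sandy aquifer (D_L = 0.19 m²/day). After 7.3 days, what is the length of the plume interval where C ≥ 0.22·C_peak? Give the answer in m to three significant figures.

The plume is Gaussian with σ = √(2Dt) = √(2 × 0.19 × 7.3) = 1.666 m.
C/C_peak = exp(−Δx²/(2σ²)) = 0.22 ⇒ Δx = σ·√(−2 ln 0.22) = 1.666 × 1.740 = 2.899 m.
Width = 2Δx = 5.80 m.

5.80 m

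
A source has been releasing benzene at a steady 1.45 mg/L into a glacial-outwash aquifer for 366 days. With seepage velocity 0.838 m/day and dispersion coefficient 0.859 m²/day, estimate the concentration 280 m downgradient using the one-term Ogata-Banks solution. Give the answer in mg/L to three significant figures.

1.24 mg/L

For a continuous step input, C/C₀ ≈ ½·erfc((x−vt)/(2√(Dt))).
vt = 0.838 × 366 = 306.708 m and 2√(Dt) = 2√(0.859 × 366) = 35.46 m.
Argument (x−vt)/(2√(Dt)) = (280 − 306.708)/35.46 = -0.7532; ½·erfc(-0.7532) = 0.8566.
C = 1.45 × 0.8566 = 1.24 mg/L.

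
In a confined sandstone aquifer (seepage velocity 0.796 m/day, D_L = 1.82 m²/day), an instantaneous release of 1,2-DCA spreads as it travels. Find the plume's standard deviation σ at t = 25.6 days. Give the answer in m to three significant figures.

Dispersive spreading gives a Gaussian with σ² = 2Dt; advection only shifts the center.
σ = √(2 × 1.82 × 25.6) = 9.65 m.

9.65 m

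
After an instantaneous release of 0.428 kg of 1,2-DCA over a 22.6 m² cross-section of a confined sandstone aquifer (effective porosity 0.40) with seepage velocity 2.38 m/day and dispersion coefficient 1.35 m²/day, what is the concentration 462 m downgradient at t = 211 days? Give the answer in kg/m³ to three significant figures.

For an instantaneous plane source, C(x,t) = M/(n_e·A·√(4πDt)) · exp(−(x−vt)²/(4Dt)), with n_e·A the pore (flow) area.
Plume center vt = 2.38 × 211 = 502.18 m, so the well at 462 m is 40.18 m upgradient of the peak.
√(4πDt) = 59.83 m, giving peak height M/(n_e·A·√(4πDt)) = 0.428/(0.40 × 22.6 × 59.83) = 0.0007913 kg/m³.
(x−vt)²/(4Dt) = (-40.18)²/(4 × 1.35 × 211) = 1.417; exp(−1.417) = 0.2424.
C = 0.0007913 × 0.2424 = 0.000192 kg/m³.

0.000192 kg/m³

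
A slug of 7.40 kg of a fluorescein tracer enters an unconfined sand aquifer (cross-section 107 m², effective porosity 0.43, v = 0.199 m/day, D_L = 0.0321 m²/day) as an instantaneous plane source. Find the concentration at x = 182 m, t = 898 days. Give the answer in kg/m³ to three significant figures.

For an instantaneous plane source, C(x,t) = M/(n_e·A·√(4πDt)) · exp(−(x−vt)²/(4Dt)), with n_e·A the pore (flow) area.
Plume center vt = 0.199 × 898 = 178.702 m, so the well at 182 m is 3.298 m downgradient of the peak.
√(4πDt) = 19.03 m, giving peak height M/(n_e·A·√(4πDt)) = 7.40/(0.43 × 107 × 19.03) = 0.008452 kg/m³.
(x−vt)²/(4Dt) = (3.298)²/(4 × 0.0321 × 898) = 0.09433; exp(−0.09433) = 0.9100.
C = 0.008452 × 0.9100 = 0.00769 kg/m³.

0.00769 kg/m³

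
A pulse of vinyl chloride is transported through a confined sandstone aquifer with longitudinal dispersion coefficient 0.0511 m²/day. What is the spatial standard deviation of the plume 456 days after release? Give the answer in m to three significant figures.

Dispersive spreading gives a Gaussian with σ² = 2Dt; advection only shifts the center.
σ = √(2 × 0.0511 × 456) = 6.83 m.

6.83 m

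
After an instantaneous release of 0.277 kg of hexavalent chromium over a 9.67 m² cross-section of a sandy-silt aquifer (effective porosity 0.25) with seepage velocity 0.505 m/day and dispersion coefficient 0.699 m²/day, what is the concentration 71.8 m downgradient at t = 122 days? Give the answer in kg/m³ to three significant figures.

0.00258 kg/m³

For an instantaneous plane source, C(x,t) = M/(n_e·A·√(4πDt)) · exp(−(x−vt)²/(4Dt)), with n_e·A the pore (flow) area.
Plume center vt = 0.505 × 122 = 61.61 m, so the well at 71.8 m is 10.19 m downgradient of the peak.
√(4πDt) = 32.74 m, giving peak height M/(n_e·A·√(4πDt)) = 0.277/(0.25 × 9.67 × 32.74) = 0.003500 kg/m³.
(x−vt)²/(4Dt) = (10.19)²/(4 × 0.699 × 122) = 0.3044; exp(−0.3044) = 0.7376.
C = 0.003500 × 0.7376 = 0.00258 kg/m³.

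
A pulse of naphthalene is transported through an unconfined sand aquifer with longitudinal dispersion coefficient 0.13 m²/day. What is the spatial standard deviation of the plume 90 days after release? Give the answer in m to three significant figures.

4.84 m

Dispersive spreading gives a Gaussian with σ² = 2Dt; advection only shifts the center.
σ = √(2 × 0.13 × 90) = 4.84 m.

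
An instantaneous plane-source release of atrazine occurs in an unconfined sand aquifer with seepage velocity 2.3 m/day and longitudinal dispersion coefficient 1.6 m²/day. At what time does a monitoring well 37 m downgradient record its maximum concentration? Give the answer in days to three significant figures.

15.8 days

For the 1D instantaneous-source solution, setting ∂C/∂t = 0 at fixed x gives v²t² + 2Dt − x² = 0, so t = (√(D² + v²x²) − D)/v².
√(D² + v²x²) = √(1.6² + 2.3² × 37²) = 85.12; v² = 5.29.
t = (85.12 − 1.6)/5.29 = 15.8 days (vs. the pure-advection estimate x/v = 16.1 d).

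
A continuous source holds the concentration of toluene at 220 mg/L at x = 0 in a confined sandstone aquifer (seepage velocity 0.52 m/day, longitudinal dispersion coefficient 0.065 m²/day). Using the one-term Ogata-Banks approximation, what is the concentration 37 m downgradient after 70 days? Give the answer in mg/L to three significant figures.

For a continuous step input, C/C₀ ≈ ½·erfc((x−vt)/(2√(Dt))).
vt = 0.52 × 70 = 36.4 m and 2√(Dt) = 2√(0.065 × 70) = 4.266 m.
Argument (x−vt)/(2√(Dt)) = (37 − 36.4)/4.266 = 0.1406; ½·erfc(0.1406) = 0.4212.
C = 220 × 0.4212 = 92.7 mg/L.

92.7 mg/L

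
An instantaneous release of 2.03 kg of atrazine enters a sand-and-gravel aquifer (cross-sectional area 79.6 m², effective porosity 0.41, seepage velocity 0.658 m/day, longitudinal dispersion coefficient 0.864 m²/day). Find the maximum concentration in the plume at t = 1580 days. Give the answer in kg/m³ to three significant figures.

0.000475 kg/m³

The peak of an instantaneous 1D plume sits at x = vt; there the Gaussian factor is 1 and C_max = M/(n_e·A·√(4πDt)), where n_e·A is the pore area the mass is dissolved in.
√(4πDt) = √(4π × 0.864 × 1580) = 131.0 m, so C_max = 2.03/(0.41 × 79.6 × 131.0) = 0.000475 kg/m³.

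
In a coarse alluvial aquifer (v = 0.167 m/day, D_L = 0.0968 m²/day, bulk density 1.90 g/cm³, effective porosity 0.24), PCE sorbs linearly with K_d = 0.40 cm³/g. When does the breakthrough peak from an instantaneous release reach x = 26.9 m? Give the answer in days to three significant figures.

657 days

Retardation factor R = 1 + ρ_b·K_d/n = 1 + 1.90 × 0.40/0.24 = 4.167.
Sorption retards both mechanisms: v_R = v/R = 0.04008 m/day, D_R = D/R = 0.02323 m²/day.
Peak time from v_R²t² + 2D_R t − x² = 0: t = (√(D_R² + v_R²x²) − D_R)/v_R².
√(D_R² + v_R²x²) = √(0.02323² + 0.04008² × 26.9²) = 1.078; v_R² = 0.001606.
t = (1.078 − 0.02323)/0.001606 = 657 days.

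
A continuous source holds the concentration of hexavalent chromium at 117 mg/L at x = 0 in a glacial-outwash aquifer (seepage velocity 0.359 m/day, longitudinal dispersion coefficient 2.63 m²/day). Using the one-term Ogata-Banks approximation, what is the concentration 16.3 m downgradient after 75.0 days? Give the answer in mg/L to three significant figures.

For a continuous step input, C/C₀ ≈ ½·erfc((x−vt)/(2√(Dt))).
vt = 0.359 × 75.0 = 26.925 m and 2√(Dt) = 2√(2.63 × 75.0) = 28.09 m.
Argument (x−vt)/(2√(Dt)) = (16.3 − 26.925)/28.09 = -0.3782; ½·erfc(-0.3782) = 0.7036.
C = 117 × 0.7036 = 82.3 mg/L.

82.3 mg/L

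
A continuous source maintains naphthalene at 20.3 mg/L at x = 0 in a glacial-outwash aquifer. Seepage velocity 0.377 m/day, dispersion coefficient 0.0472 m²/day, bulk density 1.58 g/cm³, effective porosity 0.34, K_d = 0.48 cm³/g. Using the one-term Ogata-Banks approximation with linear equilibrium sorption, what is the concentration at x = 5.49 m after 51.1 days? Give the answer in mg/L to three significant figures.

Retardation factor R = 1 + ρ_b·K_d/n = 1 + 1.58 × 0.48/0.34 = 3.231.
Sorption retards both mechanisms: v_R = v/R = 0.1167 m/day, D_R = D/R = 0.01461 m²/day.
v_R·t = 0.1167 × 51.1 = 5.96337 m; 2√(D_R t) = 1.728 m; argument = (5.49 − 5.96337)/1.728 = -0.2739.
C = C₀ × ½·erfc(-0.2739) = 20.3 × 0.6508 = 13.2 mg/L.

13.2 mg/L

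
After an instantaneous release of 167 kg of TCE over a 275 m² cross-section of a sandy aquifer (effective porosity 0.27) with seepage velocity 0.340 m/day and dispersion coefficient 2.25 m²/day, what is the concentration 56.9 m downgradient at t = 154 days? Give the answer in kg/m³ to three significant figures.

For an instantaneous plane source, C(x,t) = M/(n_e·A·√(4πDt)) · exp(−(x−vt)²/(4Dt)), with n_e·A the pore (flow) area.
Plume center vt = 0.340 × 154 = 52.36 m, so the well at 56.9 m is 4.54 m downgradient of the peak.
√(4πDt) = 65.99 m, giving peak height M/(n_e·A·√(4πDt)) = 167/(0.27 × 275 × 65.99) = 0.03408 kg/m³.
(x−vt)²/(4Dt) = (4.54)²/(4 × 2.25 × 154) = 0.01487; exp(−0.01487) = 0.9852.
C = 0.03408 × 0.9852 = 0.0336 kg/m³.

0.0336 kg/m³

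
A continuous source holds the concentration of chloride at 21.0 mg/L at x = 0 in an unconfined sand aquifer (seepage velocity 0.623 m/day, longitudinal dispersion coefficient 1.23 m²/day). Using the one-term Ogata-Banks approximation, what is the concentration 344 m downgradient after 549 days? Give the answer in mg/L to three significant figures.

10.1 mg/L

For a continuous step input, C/C₀ ≈ ½·erfc((x−vt)/(2√(Dt))).
vt = 0.623 × 549 = 342.027 m and 2√(Dt) = 2√(1.23 × 549) = 51.97 m.
Argument (x−vt)/(2√(Dt)) = (344 − 342.027)/51.97 = 0.03796; ½·erfc(0.03796) = 0.4786.
C = 21.0 × 0.4786 = 10.1 mg/L.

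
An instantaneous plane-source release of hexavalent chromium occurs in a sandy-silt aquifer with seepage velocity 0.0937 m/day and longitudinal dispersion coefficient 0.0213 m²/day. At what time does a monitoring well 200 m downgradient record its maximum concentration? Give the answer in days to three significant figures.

2130 days

For the 1D instantaneous-source solution, setting ∂C/∂t = 0 at fixed x gives v²t² + 2Dt − x² = 0, so t = (√(D² + v²x²) − D)/v².
√(D² + v²x²) = √(0.0213² + 0.0937² × 200²) = 18.74; v² = 0.00877969.
t = (18.74 − 0.0213)/0.00877969 = 2130 days (vs. the pure-advection estimate x/v = 2130 d).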